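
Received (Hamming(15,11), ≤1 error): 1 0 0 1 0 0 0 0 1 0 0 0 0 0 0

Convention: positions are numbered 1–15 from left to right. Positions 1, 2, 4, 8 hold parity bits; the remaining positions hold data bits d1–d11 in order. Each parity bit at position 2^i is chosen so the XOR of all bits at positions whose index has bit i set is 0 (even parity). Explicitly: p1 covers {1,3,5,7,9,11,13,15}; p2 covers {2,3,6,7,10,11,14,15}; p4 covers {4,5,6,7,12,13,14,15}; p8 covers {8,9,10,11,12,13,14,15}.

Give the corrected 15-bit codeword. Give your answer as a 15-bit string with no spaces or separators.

100100001001000

s1 (pos 1,3,5,7,9,11,13,15): 1⊕0⊕0⊕0⊕1⊕0⊕0⊕0 = 0
s2 (pos 2,3,6,7,10,11,14,15): 0⊕0⊕0⊕0⊕0⊕0⊕0⊕0 = 0
s4 (pos 4,5,6,7,12,13,14,15): 1⊕0⊕0⊕0⊕0⊕0⊕0⊕0 = 1
s8 (pos 8,9,10,11,12,13,14,15): 0⊕1⊕0⊕0⊕0⊕0⊕0⊕0 = 1
Syndrome s8…s1 = 1100 → error at position 12.
Flip position 12: 100100001000000 → 100100001001000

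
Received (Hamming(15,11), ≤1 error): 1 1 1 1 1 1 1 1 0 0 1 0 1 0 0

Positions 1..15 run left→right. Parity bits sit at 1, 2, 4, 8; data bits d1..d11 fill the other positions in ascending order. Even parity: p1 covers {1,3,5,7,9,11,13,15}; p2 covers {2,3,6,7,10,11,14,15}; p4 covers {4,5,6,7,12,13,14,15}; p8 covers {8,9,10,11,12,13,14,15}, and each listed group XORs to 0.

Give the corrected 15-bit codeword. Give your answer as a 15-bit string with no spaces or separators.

s1 (pos 1,3,5,7,9,11,13,15): 1⊕1⊕1⊕1⊕0⊕1⊕1⊕0 = 0
s2 (pos 2,3,6,7,10,11,14,15): 1⊕1⊕1⊕1⊕0⊕1⊕0⊕0 = 1
s4 (pos 4,5,6,7,12,13,14,15): 1⊕1⊕1⊕1⊕0⊕1⊕0⊕0 = 1
s8 (pos 8,9,10,11,12,13,14,15): 1⊕0⊕0⊕1⊕0⊕1⊕0⊕0 = 1
Syndrome s8…s1 = 1110 → error at position 14.
Flip position 14: 111111110010100 → 111111110010110

111111110010110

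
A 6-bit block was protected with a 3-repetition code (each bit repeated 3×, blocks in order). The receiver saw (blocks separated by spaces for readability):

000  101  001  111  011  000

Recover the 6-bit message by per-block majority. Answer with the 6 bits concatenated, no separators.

010110

Block 1 (000): 0 ones → 0
Block 2 (101): 2 ones → 1
Block 3 (001): 1 one → 0
Block 4 (111): 3 ones → 1
Block 5 (011): 2 ones → 1
Block 6 (000): 0 ones → 0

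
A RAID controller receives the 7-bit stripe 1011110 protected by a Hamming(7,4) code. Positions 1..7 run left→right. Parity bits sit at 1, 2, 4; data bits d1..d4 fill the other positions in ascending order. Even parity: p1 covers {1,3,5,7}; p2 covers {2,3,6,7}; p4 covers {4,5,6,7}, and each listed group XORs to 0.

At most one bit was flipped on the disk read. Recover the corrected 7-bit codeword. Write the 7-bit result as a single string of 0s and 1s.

s1 (pos 1,3,5,7): 1⊕1⊕1⊕0 = 1
s2 (pos 2,3,6,7): 0⊕1⊕1⊕0 = 0
s4 (pos 4,5,6,7): 1⊕1⊕1⊕0 = 1
Syndrome s4…s1 = 101 → error at position 5.
Flip position 5: 1011110 → 1011010

1011010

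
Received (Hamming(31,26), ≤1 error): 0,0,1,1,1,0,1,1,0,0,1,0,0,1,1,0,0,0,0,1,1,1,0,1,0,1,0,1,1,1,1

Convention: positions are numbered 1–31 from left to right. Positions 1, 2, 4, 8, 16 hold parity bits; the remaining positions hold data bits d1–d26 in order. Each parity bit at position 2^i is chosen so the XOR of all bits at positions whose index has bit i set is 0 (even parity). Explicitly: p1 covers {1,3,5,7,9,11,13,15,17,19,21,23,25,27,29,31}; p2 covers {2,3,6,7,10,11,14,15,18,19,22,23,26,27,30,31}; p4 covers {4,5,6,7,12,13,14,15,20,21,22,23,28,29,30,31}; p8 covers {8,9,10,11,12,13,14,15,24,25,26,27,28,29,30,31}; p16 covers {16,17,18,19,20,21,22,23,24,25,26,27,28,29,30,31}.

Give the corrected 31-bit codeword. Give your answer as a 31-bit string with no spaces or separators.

0011101100100110010111010101111

s1 (pos 1,3,5,7,9,11,13,15,17,19,21,23,25,27,29,31): 0⊕1⊕1⊕1⊕0⊕1⊕0⊕1⊕0⊕0⊕1⊕0⊕0⊕0⊕1⊕1 = 0
s2 (pos 2,3,6,7,10,11,14,15,18,19,22,23,26,27,30,31): 0⊕1⊕0⊕1⊕0⊕1⊕1⊕1⊕0⊕0⊕1⊕0⊕1⊕0⊕1⊕1 = 1
s4 (pos 4,5,6,7,12,13,14,15,20,21,22,23,28,29,30,31): 1⊕1⊕0⊕1⊕0⊕0⊕1⊕1⊕1⊕1⊕1⊕0⊕1⊕1⊕1⊕1 = 0
s8 (pos 8,9,10,11,12,13,14,15,24,25,26,27,28,29,30,31): 1⊕0⊕0⊕1⊕0⊕0⊕1⊕1⊕1⊕0⊕1⊕0⊕1⊕1⊕1⊕1 = 0
s16 (pos 16,17,18,19,20,21,22,23,24,25,26,27,28,29,30,31): 0⊕0⊕0⊕0⊕1⊕1⊕1⊕0⊕1⊕0⊕1⊕0⊕1⊕1⊕1⊕1 = 1
Syndrome s16…s1 = 10010 → error at position 18.
Flip position 18: 0011101100100110000111010101111 → 0011101100100110010111010101111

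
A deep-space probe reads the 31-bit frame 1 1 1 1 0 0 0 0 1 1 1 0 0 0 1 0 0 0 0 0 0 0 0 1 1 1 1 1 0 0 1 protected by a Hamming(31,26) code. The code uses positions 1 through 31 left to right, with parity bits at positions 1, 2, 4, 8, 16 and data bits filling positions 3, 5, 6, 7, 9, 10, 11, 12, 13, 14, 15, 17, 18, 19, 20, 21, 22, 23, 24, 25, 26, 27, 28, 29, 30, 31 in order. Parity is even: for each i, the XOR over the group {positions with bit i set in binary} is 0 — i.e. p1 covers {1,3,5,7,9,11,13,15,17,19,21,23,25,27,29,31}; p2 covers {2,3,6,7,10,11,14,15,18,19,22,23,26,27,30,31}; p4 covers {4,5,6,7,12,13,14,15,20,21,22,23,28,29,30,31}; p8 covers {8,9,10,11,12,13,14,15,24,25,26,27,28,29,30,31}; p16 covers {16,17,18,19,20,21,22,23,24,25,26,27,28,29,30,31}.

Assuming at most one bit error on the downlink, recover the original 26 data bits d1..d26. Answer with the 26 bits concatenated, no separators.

s1 (pos 1,3,5,7,9,11,13,15,17,19,21,23,25,27,29,31): 1⊕1⊕0⊕0⊕1⊕1⊕0⊕1⊕0⊕0⊕0⊕0⊕1⊕1⊕0⊕1 = 0
s2 (pos 2,3,6,7,10,11,14,15,18,19,22,23,26,27,30,31): 1⊕1⊕0⊕0⊕1⊕1⊕0⊕1⊕0⊕0⊕0⊕0⊕1⊕1⊕0⊕1 = 0
s4 (pos 4,5,6,7,12,13,14,15,20,21,22,23,28,29,30,31): 1⊕0⊕0⊕0⊕0⊕0⊕0⊕1⊕0⊕0⊕0⊕0⊕1⊕0⊕0⊕1 = 0
s8 (pos 8,9,10,11,12,13,14,15,24,25,26,27,28,29,30,31): 0⊕1⊕1⊕1⊕0⊕0⊕0⊕1⊕1⊕1⊕1⊕1⊕1⊕0⊕0⊕1 = 0
s16 (pos 16,17,18,19,20,21,22,23,24,25,26,27,28,29,30,31): 0⊕0⊕0⊕0⊕0⊕0⊕0⊕0⊕1⊕1⊕1⊕1⊕1⊕0⊕0⊕1 = 0
Syndrome s16…s1 = 00000 → no error.
Read data bits from positions 3,5,6,7,9,10,11,12,13,14,15,17,18,19,20,21,22,23,24,25,26,27,28,29,30,31: 10001110001000000011111001

10001110001000000011111001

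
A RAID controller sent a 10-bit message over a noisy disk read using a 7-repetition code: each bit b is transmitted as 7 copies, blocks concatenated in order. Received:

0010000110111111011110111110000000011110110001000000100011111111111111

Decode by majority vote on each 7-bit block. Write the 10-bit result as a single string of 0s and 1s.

0111010011

Block 1 (0010000): 1 one → 0
Block 2 (1101111): 6 ones → 1
Block 3 (1101111): 6 ones → 1
Block 4 (0111110): 5 ones → 1
Block 5 (0000000): 0 ones → 0
Block 6 (1111011): 6 ones → 1
Block 7 (0001000): 1 one → 0
Block 8 (0001000): 1 one → 0
Block 9 (1111111): 7 ones → 1
Block 10 (1111111): 7 ones → 1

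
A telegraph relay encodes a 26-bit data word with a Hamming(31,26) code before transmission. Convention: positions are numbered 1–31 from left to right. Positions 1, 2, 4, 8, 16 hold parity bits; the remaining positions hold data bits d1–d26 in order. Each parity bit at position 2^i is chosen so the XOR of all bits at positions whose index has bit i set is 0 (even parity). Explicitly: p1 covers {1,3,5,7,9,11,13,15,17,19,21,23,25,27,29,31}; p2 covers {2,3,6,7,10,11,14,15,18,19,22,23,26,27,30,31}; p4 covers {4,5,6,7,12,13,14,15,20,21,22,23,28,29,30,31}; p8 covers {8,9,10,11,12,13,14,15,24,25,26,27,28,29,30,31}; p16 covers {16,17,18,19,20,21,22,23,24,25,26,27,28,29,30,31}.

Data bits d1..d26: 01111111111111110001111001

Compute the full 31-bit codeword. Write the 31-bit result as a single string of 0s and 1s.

0101111011111110111110001111001

Place data at non-parity positions: p1 p2 0 p4 1 1 1 p8 1 1 1 1 1 1 1 p16 1 1 1 1 1 0 0 0 1 1 1 1 0 0 1
p1 (pos 1,3,5,7,9,11,13,15,17,19,21,23,25,27,29,31): XOR of data positions = 0⊕1⊕1⊕1⊕1⊕1⊕1⊕1⊕1⊕1⊕0⊕1⊕1⊕0⊕1 = 0
p2 (pos 2,3,6,7,10,11,14,15,18,19,22,23,26,27,30,31): XOR of data positions = 0⊕1⊕1⊕1⊕1⊕1⊕1⊕1⊕1⊕0⊕0⊕1⊕1⊕0⊕1 = 1
p4 (pos 4,5,6,7,12,13,14,15,20,21,22,23,28,29,30,31): XOR of data positions = 1⊕1⊕1⊕1⊕1⊕1⊕1⊕1⊕1⊕0⊕0⊕1⊕0⊕0⊕1 = 1
p8 (pos 8,9,10,11,12,13,14,15,24,25,26,27,28,29,30,31): XOR of data positions = 1⊕1⊕1⊕1⊕1⊕1⊕1⊕0⊕1⊕1⊕1⊕1⊕0⊕0⊕1 = 0
p16 (pos 16,17,18,19,20,21,22,23,24,25,26,27,28,29,30,31): XOR of data positions = 1⊕1⊕1⊕1⊕1⊕0⊕0⊕0⊕1⊕1⊕1⊕1⊕0⊕0⊕1 = 0
Codeword: 0101111011111110111110001111001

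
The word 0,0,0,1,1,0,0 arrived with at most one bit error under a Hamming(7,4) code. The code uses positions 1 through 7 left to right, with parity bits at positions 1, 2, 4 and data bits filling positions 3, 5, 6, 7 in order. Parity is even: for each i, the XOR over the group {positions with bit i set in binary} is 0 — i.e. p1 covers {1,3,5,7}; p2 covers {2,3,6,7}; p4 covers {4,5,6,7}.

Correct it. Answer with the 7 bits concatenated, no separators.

s1 (pos 1,3,5,7): 0⊕0⊕1⊕0 = 1
s2 (pos 2,3,6,7): 0⊕0⊕0⊕0 = 0
s4 (pos 4,5,6,7): 1⊕1⊕0⊕0 = 0
Syndrome s4…s1 = 001 → error at position 1.
Flip position 1: 0001100 → 1001100

1001100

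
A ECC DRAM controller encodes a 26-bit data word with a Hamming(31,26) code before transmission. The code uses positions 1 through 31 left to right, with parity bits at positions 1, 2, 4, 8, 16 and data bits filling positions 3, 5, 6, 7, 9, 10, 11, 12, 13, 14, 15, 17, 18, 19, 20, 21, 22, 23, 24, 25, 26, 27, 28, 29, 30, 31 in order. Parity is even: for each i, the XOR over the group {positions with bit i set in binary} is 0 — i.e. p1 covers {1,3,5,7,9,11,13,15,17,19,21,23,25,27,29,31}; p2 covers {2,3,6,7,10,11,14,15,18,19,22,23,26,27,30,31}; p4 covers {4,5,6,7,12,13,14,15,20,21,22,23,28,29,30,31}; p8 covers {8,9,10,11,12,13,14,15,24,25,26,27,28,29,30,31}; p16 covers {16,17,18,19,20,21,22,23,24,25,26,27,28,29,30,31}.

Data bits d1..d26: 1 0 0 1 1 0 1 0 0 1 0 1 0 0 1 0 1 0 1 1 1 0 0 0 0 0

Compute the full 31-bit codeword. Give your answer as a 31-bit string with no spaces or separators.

0010001010100100100101011100000

Place data at non-parity positions: p1 p2 1 p4 0 0 1 p8 1 0 1 0 0 1 0 p16 1 0 0 1 0 1 0 1 1 1 0 0 0 0 0
p1 (pos 1,3,5,7,9,11,13,15,17,19,21,23,25,27,29,31): XOR of data positions = 1⊕0⊕1⊕1⊕1⊕0⊕0⊕1⊕0⊕0⊕0⊕1⊕0⊕0⊕0 = 0
p2 (pos 2,3,6,7,10,11,14,15,18,19,22,23,26,27,30,31): XOR of data positions = 1⊕0⊕1⊕0⊕1⊕1⊕0⊕0⊕0⊕1⊕0⊕1⊕0⊕0⊕0 = 0
p4 (pos 4,5,6,7,12,13,14,15,20,21,22,23,28,29,30,31): XOR of data positions = 0⊕0⊕1⊕0⊕0⊕1⊕0⊕1⊕0⊕1⊕0⊕0⊕0⊕0⊕0 = 0
p8 (pos 8,9,10,11,12,13,14,15,24,25,26,27,28,29,30,31): XOR of data positions = 1⊕0⊕1⊕0⊕0⊕1⊕0⊕1⊕1⊕1⊕0⊕0⊕0⊕0⊕0 = 0
p16 (pos 16,17,18,19,20,21,22,23,24,25,26,27,28,29,30,31): XOR of data positions = 1⊕0⊕0⊕1⊕0⊕1⊕0⊕1⊕1⊕1⊕0⊕0⊕0⊕0⊕0 = 0
Codeword: 0010001010100100100101011100000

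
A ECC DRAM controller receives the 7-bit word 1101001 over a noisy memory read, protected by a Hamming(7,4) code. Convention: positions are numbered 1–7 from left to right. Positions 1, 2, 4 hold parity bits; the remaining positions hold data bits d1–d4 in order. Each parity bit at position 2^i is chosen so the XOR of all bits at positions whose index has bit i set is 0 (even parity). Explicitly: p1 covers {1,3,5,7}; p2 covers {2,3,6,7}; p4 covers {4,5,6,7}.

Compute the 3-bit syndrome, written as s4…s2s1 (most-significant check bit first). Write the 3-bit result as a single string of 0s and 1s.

s1 (pos 1,3,5,7): 1⊕0⊕0⊕1 = 0
s2 (pos 2,3,6,7): 1⊕0⊕0⊕1 = 0
s4 (pos 4,5,6,7): 1⊕0⊕0⊕1 = 0
Syndrome s4…s1 = 000 → no error.

000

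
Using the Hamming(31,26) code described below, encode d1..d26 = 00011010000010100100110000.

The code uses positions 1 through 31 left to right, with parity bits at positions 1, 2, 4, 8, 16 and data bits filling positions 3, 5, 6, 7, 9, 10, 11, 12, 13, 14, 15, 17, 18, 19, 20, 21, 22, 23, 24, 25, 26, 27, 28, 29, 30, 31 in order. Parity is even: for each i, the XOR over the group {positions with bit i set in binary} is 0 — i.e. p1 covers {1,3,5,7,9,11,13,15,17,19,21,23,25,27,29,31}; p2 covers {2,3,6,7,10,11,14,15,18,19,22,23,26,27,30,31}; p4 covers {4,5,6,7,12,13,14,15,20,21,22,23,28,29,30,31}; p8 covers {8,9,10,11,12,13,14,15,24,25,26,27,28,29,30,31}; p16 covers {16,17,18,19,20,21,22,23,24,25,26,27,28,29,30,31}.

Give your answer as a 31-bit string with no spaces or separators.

1001001010100001010100100110000

Place data at non-parity positions: p1 p2 0 p4 0 0 1 p8 1 0 1 0 0 0 0 p16 0 1 0 1 0 0 1 0 0 1 1 0 0 0 0
p1 (pos 1,3,5,7,9,11,13,15,17,19,21,23,25,27,29,31): XOR of data positions = 0⊕0⊕1⊕1⊕1⊕0⊕0⊕0⊕0⊕0⊕1⊕0⊕1⊕0⊕0 = 1
p2 (pos 2,3,6,7,10,11,14,15,18,19,22,23,26,27,30,31): XOR of data positions = 0⊕0⊕1⊕0⊕1⊕0⊕0⊕1⊕0⊕0⊕1⊕1⊕1⊕0⊕0 = 0
p4 (pos 4,5,6,7,12,13,14,15,20,21,22,23,28,29,30,31): XOR of data positions = 0⊕0⊕1⊕0⊕0⊕0⊕0⊕1⊕0⊕0⊕1⊕0⊕0⊕0⊕0 = 1
p8 (pos 8,9,10,11,12,13,14,15,24,25,26,27,28,29,30,31): XOR of data positions = 1⊕0⊕1⊕0⊕0⊕0⊕0⊕0⊕0⊕1⊕1⊕0⊕0⊕0⊕0 = 0
p16 (pos 16,17,18,19,20,21,22,23,24,25,26,27,28,29,30,31): XOR of data positions = 0⊕1⊕0⊕1⊕0⊕0⊕1⊕0⊕0⊕1⊕1⊕0⊕0⊕0⊕0 = 1
Codeword: 1001001010100001010100100110000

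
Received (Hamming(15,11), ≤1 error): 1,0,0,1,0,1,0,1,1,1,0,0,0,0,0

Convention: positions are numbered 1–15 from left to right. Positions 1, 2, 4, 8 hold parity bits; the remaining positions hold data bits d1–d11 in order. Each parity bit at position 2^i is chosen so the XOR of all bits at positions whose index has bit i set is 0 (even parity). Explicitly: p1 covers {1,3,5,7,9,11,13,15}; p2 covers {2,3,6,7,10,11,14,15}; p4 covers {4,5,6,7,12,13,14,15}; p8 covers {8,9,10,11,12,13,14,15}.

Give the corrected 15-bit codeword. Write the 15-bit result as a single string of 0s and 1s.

100101001100000

s1 (pos 1,3,5,7,9,11,13,15): 1⊕0⊕0⊕0⊕1⊕0⊕0⊕0 = 0
s2 (pos 2,3,6,7,10,11,14,15): 0⊕0⊕1⊕0⊕1⊕0⊕0⊕0 = 0
s4 (pos 4,5,6,7,12,13,14,15): 1⊕0⊕1⊕0⊕0⊕0⊕0⊕0 = 0
s8 (pos 8,9,10,11,12,13,14,15): 1⊕1⊕1⊕0⊕0⊕0⊕0⊕0 = 1
Syndrome s8…s1 = 1000 → error at position 8.
Flip position 8: 100101011100000 → 100101001100000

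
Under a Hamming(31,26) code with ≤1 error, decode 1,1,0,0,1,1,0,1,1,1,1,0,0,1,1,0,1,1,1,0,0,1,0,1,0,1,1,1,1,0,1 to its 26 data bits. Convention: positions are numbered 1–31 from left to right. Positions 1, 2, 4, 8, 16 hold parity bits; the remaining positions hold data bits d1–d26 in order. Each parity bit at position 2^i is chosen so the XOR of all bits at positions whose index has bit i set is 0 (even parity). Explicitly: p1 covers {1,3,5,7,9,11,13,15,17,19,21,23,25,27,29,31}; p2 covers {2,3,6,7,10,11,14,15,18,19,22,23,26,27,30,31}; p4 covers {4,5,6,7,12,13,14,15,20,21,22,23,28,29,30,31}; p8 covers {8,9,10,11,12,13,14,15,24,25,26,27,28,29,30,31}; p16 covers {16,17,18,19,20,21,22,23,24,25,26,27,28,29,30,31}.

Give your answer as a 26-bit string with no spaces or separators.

s1 (pos 1,3,5,7,9,11,13,15,17,19,21,23,25,27,29,31): 1⊕0⊕1⊕0⊕1⊕1⊕0⊕1⊕1⊕1⊕0⊕0⊕0⊕1⊕1⊕1 = 0
s2 (pos 2,3,6,7,10,11,14,15,18,19,22,23,26,27,30,31): 1⊕0⊕1⊕0⊕1⊕1⊕1⊕1⊕1⊕1⊕1⊕0⊕1⊕1⊕0⊕1 = 0
s4 (pos 4,5,6,7,12,13,14,15,20,21,22,23,28,29,30,31): 0⊕1⊕1⊕0⊕0⊕0⊕1⊕1⊕0⊕0⊕1⊕0⊕1⊕1⊕0⊕1 = 0
s8 (pos 8,9,10,11,12,13,14,15,24,25,26,27,28,29,30,31): 1⊕1⊕1⊕1⊕0⊕0⊕1⊕1⊕1⊕0⊕1⊕1⊕1⊕1⊕0⊕1 = 0
s16 (pos 16,17,18,19,20,21,22,23,24,25,26,27,28,29,30,31): 0⊕1⊕1⊕1⊕0⊕0⊕1⊕0⊕1⊕0⊕1⊕1⊕1⊕1⊕0⊕1 = 0
Syndrome s16…s1 = 00000 → no error.
Read data bits from positions 3,5,6,7,9,10,11,12,13,14,15,17,18,19,20,21,22,23,24,25,26,27,28,29,30,31: 01101110011111001010111101

01101110011111001010111101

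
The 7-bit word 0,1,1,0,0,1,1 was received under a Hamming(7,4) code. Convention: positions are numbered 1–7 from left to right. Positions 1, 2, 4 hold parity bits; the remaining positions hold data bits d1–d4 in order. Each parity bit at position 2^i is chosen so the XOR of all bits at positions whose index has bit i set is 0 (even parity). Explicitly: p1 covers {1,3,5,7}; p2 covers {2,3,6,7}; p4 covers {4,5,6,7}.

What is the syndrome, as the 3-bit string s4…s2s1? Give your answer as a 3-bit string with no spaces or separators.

s1 (pos 1,3,5,7): 0⊕1⊕0⊕1 = 0
s2 (pos 2,3,6,7): 1⊕1⊕1⊕1 = 0
s4 (pos 4,5,6,7): 0⊕0⊕1⊕1 = 0
Syndrome s4…s1 = 000 → no error.

000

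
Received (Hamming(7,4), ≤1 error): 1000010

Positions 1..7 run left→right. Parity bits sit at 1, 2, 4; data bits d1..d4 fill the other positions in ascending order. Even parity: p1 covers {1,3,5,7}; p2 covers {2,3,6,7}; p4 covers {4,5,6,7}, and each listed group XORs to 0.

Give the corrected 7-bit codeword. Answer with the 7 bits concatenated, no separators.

s1 (pos 1,3,5,7): 1⊕0⊕0⊕0 = 1
s2 (pos 2,3,6,7): 0⊕0⊕1⊕0 = 1
s4 (pos 4,5,6,7): 0⊕0⊕1⊕0 = 1
Syndrome s4…s1 = 111 → error at position 7.
Flip position 7: 1000010 → 1000011

1000011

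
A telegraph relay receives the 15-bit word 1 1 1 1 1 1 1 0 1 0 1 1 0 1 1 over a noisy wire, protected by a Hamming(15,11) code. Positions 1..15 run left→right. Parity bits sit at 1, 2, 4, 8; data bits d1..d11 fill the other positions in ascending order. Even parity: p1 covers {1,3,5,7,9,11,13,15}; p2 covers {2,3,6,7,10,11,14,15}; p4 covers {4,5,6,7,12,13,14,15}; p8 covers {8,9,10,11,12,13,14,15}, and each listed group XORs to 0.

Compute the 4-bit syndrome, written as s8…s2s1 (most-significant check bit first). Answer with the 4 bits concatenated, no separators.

1111

s1 (pos 1,3,5,7,9,11,13,15): 1⊕1⊕1⊕1⊕1⊕1⊕0⊕1 = 1
s2 (pos 2,3,6,7,10,11,14,15): 1⊕1⊕1⊕1⊕0⊕1⊕1⊕1 = 1
s4 (pos 4,5,6,7,12,13,14,15): 1⊕1⊕1⊕1⊕1⊕0⊕1⊕1 = 1
s8 (pos 8,9,10,11,12,13,14,15): 0⊕1⊕0⊕1⊕1⊕0⊕1⊕1 = 1
Syndrome s8…s1 = 1111 → error at position 15.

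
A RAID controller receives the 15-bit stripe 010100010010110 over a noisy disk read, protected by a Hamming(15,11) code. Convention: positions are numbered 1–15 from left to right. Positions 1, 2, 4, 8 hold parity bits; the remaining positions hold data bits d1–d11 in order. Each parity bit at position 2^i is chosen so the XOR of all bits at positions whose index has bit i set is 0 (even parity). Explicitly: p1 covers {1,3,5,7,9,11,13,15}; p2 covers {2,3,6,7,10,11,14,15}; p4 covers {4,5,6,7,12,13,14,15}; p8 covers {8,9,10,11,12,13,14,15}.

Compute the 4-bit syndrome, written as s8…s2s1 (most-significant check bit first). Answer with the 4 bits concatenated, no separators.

s1 (pos 1,3,5,7,9,11,13,15): 0⊕0⊕0⊕0⊕0⊕1⊕1⊕0 = 0
s2 (pos 2,3,6,7,10,11,14,15): 1⊕0⊕0⊕0⊕0⊕1⊕1⊕0 = 1
s4 (pos 4,5,6,7,12,13,14,15): 1⊕0⊕0⊕0⊕0⊕1⊕1⊕0 = 1
s8 (pos 8,9,10,11,12,13,14,15): 1⊕0⊕0⊕1⊕0⊕1⊕1⊕0 = 0
Syndrome s8…s1 = 0110 → error at position 6.

0110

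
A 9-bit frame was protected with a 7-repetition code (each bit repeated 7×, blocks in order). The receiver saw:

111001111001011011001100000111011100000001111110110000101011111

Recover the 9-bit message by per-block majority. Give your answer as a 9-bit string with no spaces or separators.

Block 1 (1110011): 5 ones → 1
Block 2 (1100101): 4 ones → 1
Block 3 (1011001): 4 ones → 1
Block 4 (1000001): 2 ones → 0
Block 5 (1101110): 5 ones → 1
Block 6 (0000001): 1 one → 0
Block 7 (1111101): 6 ones → 1
Block 8 (1000010): 2 ones → 0
Block 9 (1011111): 6 ones → 1

111010101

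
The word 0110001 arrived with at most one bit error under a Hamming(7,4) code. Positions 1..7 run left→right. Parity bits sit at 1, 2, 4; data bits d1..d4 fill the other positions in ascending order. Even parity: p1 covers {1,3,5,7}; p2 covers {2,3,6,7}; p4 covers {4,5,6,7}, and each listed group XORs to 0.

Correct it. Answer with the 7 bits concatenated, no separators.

s1 (pos 1,3,5,7): 0⊕1⊕0⊕1 = 0
s2 (pos 2,3,6,7): 1⊕1⊕0⊕1 = 1
s4 (pos 4,5,6,7): 0⊕0⊕0⊕1 = 1
Syndrome s4…s1 = 110 → error at position 6.
Flip position 6: 0110001 → 0110011

0110011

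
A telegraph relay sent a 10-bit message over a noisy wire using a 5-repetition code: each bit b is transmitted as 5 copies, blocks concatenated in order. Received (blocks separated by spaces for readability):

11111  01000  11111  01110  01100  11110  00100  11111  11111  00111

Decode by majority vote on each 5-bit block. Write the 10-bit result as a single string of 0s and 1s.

Block 1 (11111): 5 ones → 1
Block 2 (01000): 1 one → 0
Block 3 (11111): 5 ones → 1
Block 4 (01110): 3 ones → 1
Block 5 (01100): 2 ones → 0
Block 6 (11110): 4 ones → 1
Block 7 (00100): 1 one → 0
Block 8 (11111): 5 ones → 1
Block 9 (11111): 5 ones → 1
Block 10 (00111): 3 ones → 1

1011010111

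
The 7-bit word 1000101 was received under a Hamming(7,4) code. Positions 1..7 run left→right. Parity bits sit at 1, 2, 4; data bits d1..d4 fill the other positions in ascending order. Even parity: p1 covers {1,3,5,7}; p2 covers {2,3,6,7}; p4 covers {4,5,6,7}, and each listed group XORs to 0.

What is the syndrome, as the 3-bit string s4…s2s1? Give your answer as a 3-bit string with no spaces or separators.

s1 (pos 1,3,5,7): 1⊕0⊕1⊕1 = 1
s2 (pos 2,3,6,7): 0⊕0⊕0⊕1 = 1
s4 (pos 4,5,6,7): 0⊕1⊕0⊕1 = 0
Syndrome s4…s1 = 011 → error at position 3.

011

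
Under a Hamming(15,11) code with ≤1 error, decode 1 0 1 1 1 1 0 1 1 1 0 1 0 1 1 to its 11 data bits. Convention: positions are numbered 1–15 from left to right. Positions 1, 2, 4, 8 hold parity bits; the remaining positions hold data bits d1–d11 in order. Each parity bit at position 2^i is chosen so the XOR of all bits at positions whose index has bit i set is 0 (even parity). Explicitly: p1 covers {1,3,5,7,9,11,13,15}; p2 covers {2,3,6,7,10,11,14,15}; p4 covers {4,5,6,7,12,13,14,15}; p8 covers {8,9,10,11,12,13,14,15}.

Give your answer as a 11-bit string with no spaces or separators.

s1 (pos 1,3,5,7,9,11,13,15): 1⊕1⊕1⊕0⊕1⊕0⊕0⊕1 = 1
s2 (pos 2,3,6,7,10,11,14,15): 0⊕1⊕1⊕0⊕1⊕0⊕1⊕1 = 1
s4 (pos 4,5,6,7,12,13,14,15): 1⊕1⊕1⊕0⊕1⊕0⊕1⊕1 = 0
s8 (pos 8,9,10,11,12,13,14,15): 1⊕1⊕1⊕0⊕1⊕0⊕1⊕1 = 0
Syndrome s8…s1 = 0011 → error at position 3.
Flip position 3: 101111011101011 → 100111011101011
Read data bits from positions 3,5,6,7,9,10,11,12,13,14,15: 01101101011

01101101011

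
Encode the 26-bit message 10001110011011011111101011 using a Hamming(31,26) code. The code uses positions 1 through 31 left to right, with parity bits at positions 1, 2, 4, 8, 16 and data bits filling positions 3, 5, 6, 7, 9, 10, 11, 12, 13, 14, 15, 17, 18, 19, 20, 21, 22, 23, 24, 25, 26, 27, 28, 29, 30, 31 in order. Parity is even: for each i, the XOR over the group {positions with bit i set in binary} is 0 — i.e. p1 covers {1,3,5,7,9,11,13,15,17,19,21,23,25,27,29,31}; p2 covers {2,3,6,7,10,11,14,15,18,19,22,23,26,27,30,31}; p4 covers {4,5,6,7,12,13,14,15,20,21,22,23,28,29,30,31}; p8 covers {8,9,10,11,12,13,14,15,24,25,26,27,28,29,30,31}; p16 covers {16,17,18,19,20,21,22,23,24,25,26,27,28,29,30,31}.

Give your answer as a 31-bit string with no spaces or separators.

1010000111100111011011111101011

Place data at non-parity positions: p1 p2 1 p4 0 0 0 p8 1 1 1 0 0 1 1 p16 0 1 1 0 1 1 1 1 1 1 0 1 0 1 1
p1 (pos 1,3,5,7,9,11,13,15,17,19,21,23,25,27,29,31): XOR of data positions = 1⊕0⊕0⊕1⊕1⊕0⊕1⊕0⊕1⊕1⊕1⊕1⊕0⊕0⊕1 = 1
p2 (pos 2,3,6,7,10,11,14,15,18,19,22,23,26,27,30,31): XOR of data positions = 1⊕0⊕0⊕1⊕1⊕1⊕1⊕1⊕1⊕1⊕1⊕1⊕0⊕1⊕1 = 0
p4 (pos 4,5,6,7,12,13,14,15,20,21,22,23,28,29,30,31): XOR of data positions = 0⊕0⊕0⊕0⊕0⊕1⊕1⊕0⊕1⊕1⊕1⊕1⊕0⊕1⊕1 = 0
p8 (pos 8,9,10,11,12,13,14,15,24,25,26,27,28,29,30,31): XOR of data positions = 1⊕1⊕1⊕0⊕0⊕1⊕1⊕1⊕1⊕1⊕0⊕1⊕0⊕1⊕1 = 1
p16 (pos 16,17,18,19,20,21,22,23,24,25,26,27,28,29,30,31): XOR of data positions = 0⊕1⊕1⊕0⊕1⊕1⊕1⊕1⊕1⊕1⊕0⊕1⊕0⊕1⊕1 = 1
Codeword: 1010000111100111011011111101011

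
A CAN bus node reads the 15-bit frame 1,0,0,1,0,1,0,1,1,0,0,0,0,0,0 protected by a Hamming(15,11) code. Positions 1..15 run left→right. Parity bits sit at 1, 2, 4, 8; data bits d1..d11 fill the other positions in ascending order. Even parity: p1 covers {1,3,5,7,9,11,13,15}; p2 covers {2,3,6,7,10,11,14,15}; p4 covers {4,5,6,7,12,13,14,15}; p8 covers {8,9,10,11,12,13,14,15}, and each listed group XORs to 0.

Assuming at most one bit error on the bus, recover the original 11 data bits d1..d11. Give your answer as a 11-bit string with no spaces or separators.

s1 (pos 1,3,5,7,9,11,13,15): 1⊕0⊕0⊕0⊕1⊕0⊕0⊕0 = 0
s2 (pos 2,3,6,7,10,11,14,15): 0⊕0⊕1⊕0⊕0⊕0⊕0⊕0 = 1
s4 (pos 4,5,6,7,12,13,14,15): 1⊕0⊕1⊕0⊕0⊕0⊕0⊕0 = 0
s8 (pos 8,9,10,11,12,13,14,15): 1⊕1⊕0⊕0⊕0⊕0⊕0⊕0 = 0
Syndrome s8…s1 = 0010 → error at position 2.
Flip position 2: 100101011000000 → 110101011000000
Read data bits from positions 3,5,6,7,9,10,11,12,13,14,15: 00101000000

00101000000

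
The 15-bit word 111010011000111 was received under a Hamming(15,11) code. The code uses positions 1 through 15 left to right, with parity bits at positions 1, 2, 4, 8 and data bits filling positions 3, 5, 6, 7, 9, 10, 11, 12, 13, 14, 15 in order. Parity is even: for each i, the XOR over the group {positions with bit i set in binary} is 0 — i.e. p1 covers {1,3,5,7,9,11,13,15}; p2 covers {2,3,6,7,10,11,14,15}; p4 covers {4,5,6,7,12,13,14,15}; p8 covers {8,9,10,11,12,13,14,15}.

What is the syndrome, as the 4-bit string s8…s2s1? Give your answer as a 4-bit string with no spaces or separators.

1000

s1 (pos 1,3,5,7,9,11,13,15): 1⊕1⊕1⊕0⊕1⊕0⊕1⊕1 = 0
s2 (pos 2,3,6,7,10,11,14,15): 1⊕1⊕0⊕0⊕0⊕0⊕1⊕1 = 0
s4 (pos 4,5,6,7,12,13,14,15): 0⊕1⊕0⊕0⊕0⊕1⊕1⊕1 = 0
s8 (pos 8,9,10,11,12,13,14,15): 1⊕1⊕0⊕0⊕0⊕1⊕1⊕1 = 1
Syndrome s8…s1 = 1000 → error at position 8.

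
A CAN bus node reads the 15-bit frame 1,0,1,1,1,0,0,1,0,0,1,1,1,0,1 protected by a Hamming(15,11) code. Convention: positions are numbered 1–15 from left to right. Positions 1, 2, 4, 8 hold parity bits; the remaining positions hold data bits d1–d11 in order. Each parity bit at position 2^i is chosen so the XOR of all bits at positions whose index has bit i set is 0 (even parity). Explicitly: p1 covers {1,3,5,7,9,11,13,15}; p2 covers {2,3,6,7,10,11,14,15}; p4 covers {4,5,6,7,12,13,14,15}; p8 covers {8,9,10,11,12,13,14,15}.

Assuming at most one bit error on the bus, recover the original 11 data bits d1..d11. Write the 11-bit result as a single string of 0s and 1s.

s1 (pos 1,3,5,7,9,11,13,15): 1⊕1⊕1⊕0⊕0⊕1⊕1⊕1 = 0
s2 (pos 2,3,6,7,10,11,14,15): 0⊕1⊕0⊕0⊕0⊕1⊕0⊕1 = 1
s4 (pos 4,5,6,7,12,13,14,15): 1⊕1⊕0⊕0⊕1⊕1⊕0⊕1 = 1
s8 (pos 8,9,10,11,12,13,14,15): 1⊕0⊕0⊕1⊕1⊕1⊕0⊕1 = 1
Syndrome s8…s1 = 1110 → error at position 14.
Flip position 14: 101110010011101 → 101110010011111
Read data bits from positions 3,5,6,7,9,10,11,12,13,14,15: 11000011111

11000011111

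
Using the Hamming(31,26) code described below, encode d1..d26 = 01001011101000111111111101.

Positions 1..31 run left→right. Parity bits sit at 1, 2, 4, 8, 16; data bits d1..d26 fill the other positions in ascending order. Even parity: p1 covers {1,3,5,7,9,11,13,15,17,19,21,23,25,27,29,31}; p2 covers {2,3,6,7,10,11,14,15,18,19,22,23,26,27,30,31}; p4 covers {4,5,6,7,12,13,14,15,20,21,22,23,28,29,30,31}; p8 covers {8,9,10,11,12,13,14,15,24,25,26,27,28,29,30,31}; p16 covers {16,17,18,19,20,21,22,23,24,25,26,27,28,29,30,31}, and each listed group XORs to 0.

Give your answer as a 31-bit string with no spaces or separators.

Place data at non-parity positions: p1 p2 0 p4 1 0 0 p8 1 0 1 1 1 0 1 p16 0 0 0 1 1 1 1 1 1 1 1 1 1 0 1
p1 (pos 1,3,5,7,9,11,13,15,17,19,21,23,25,27,29,31): XOR of data positions = 0⊕1⊕0⊕1⊕1⊕1⊕1⊕0⊕0⊕1⊕1⊕1⊕1⊕1⊕1 = 1
p2 (pos 2,3,6,7,10,11,14,15,18,19,22,23,26,27,30,31): XOR of data positions = 0⊕0⊕0⊕0⊕1⊕0⊕1⊕0⊕0⊕1⊕1⊕1⊕1⊕0⊕1 = 1
p4 (pos 4,5,6,7,12,13,14,15,20,21,22,23,28,29,30,31): XOR of data positions = 1⊕0⊕0⊕1⊕1⊕0⊕1⊕1⊕1⊕1⊕1⊕1⊕1⊕0⊕1 = 1
p8 (pos 8,9,10,11,12,13,14,15,24,25,26,27,28,29,30,31): XOR of data positions = 1⊕0⊕1⊕1⊕1⊕0⊕1⊕1⊕1⊕1⊕1⊕1⊕1⊕0⊕1 = 0
p16 (pos 16,17,18,19,20,21,22,23,24,25,26,27,28,29,30,31): XOR of data positions = 0⊕0⊕0⊕1⊕1⊕1⊕1⊕1⊕1⊕1⊕1⊕1⊕1⊕0⊕1 = 1
Codeword: 1101100010111011000111111111101

1101100010111011000111111111101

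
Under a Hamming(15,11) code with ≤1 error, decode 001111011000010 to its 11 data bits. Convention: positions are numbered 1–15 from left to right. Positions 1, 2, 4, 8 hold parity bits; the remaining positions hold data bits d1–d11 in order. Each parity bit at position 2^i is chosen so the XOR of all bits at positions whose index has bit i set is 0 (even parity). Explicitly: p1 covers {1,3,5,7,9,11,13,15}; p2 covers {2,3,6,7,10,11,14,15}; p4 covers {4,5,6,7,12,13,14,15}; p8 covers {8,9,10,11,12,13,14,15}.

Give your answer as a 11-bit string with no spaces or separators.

11101010010

s1 (pos 1,3,5,7,9,11,13,15): 0⊕1⊕1⊕0⊕1⊕0⊕0⊕0 = 1
s2 (pos 2,3,6,7,10,11,14,15): 0⊕1⊕1⊕0⊕0⊕0⊕1⊕0 = 1
s4 (pos 4,5,6,7,12,13,14,15): 1⊕1⊕1⊕0⊕0⊕0⊕1⊕0 = 0
s8 (pos 8,9,10,11,12,13,14,15): 1⊕1⊕0⊕0⊕0⊕0⊕1⊕0 = 1
Syndrome s8…s1 = 1011 → error at position 11.
Flip position 11: 001111011000010 → 001111011010010
Read data bits from positions 3,5,6,7,9,10,11,12,13,14,15: 11101010010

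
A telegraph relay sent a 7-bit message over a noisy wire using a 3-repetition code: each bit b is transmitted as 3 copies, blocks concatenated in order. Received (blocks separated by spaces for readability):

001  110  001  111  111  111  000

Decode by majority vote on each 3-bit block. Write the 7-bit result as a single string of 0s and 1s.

Block 1 (001): 1 one → 0
Block 2 (110): 2 ones → 1
Block 3 (001): 1 one → 0
Block 4 (111): 3 ones → 1
Block 5 (111): 3 ones → 1
Block 6 (111): 3 ones → 1
Block 7 (000): 0 ones → 0

0101110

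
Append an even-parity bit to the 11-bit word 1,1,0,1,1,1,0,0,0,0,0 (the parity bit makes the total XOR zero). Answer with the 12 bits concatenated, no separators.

110111000001

XOR of the 11 data bits: 1⊕1⊕0⊕1⊕1⊕1⊕0⊕0⊕0⊕0⊕0 = 1
Parity bit = 1 (so all 12 bits XOR to 0).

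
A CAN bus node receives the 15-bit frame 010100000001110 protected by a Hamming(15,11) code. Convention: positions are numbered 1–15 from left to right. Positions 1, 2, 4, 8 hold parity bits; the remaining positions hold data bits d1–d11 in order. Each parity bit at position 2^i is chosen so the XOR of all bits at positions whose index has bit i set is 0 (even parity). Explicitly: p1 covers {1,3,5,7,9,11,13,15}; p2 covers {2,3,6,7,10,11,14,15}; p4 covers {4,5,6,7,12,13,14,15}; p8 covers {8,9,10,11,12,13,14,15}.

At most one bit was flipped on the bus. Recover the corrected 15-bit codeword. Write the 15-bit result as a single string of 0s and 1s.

s1 (pos 1,3,5,7,9,11,13,15): 0⊕0⊕0⊕0⊕0⊕0⊕1⊕0 = 1
s2 (pos 2,3,6,7,10,11,14,15): 1⊕0⊕0⊕0⊕0⊕0⊕1⊕0 = 0
s4 (pos 4,5,6,7,12,13,14,15): 1⊕0⊕0⊕0⊕1⊕1⊕1⊕0 = 0
s8 (pos 8,9,10,11,12,13,14,15): 0⊕0⊕0⊕0⊕1⊕1⊕1⊕0 = 1
Syndrome s8…s1 = 1001 → error at position 9.
Flip position 9: 010100000001110 → 010100001001110

010100001001110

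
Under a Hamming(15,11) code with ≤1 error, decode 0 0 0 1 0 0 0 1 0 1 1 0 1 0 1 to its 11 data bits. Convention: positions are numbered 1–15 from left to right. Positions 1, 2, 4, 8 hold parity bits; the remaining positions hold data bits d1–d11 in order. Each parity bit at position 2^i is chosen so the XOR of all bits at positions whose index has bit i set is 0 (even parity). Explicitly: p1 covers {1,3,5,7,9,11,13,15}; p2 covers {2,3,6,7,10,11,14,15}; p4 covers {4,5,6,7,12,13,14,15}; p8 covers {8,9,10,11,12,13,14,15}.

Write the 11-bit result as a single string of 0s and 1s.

00000110100

s1 (pos 1,3,5,7,9,11,13,15): 0⊕0⊕0⊕0⊕0⊕1⊕1⊕1 = 1
s2 (pos 2,3,6,7,10,11,14,15): 0⊕0⊕0⊕0⊕1⊕1⊕0⊕1 = 1
s4 (pos 4,5,6,7,12,13,14,15): 1⊕0⊕0⊕0⊕0⊕1⊕0⊕1 = 1
s8 (pos 8,9,10,11,12,13,14,15): 1⊕0⊕1⊕1⊕0⊕1⊕0⊕1 = 1
Syndrome s8…s1 = 1111 → error at position 15.
Flip position 15: 000100010110101 → 000100010110100
Read data bits from positions 3,5,6,7,9,10,11,12,13,14,15: 00000110100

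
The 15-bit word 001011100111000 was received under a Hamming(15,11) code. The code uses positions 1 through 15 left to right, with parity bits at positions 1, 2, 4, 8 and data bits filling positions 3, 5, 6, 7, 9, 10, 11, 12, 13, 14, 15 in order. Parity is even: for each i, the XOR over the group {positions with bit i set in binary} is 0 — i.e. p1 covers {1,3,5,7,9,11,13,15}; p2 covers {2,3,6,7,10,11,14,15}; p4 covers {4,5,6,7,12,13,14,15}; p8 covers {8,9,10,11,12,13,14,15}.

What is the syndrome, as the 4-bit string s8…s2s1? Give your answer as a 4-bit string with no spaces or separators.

1010

s1 (pos 1,3,5,7,9,11,13,15): 0⊕1⊕1⊕1⊕0⊕1⊕0⊕0 = 0
s2 (pos 2,3,6,7,10,11,14,15): 0⊕1⊕1⊕1⊕1⊕1⊕0⊕0 = 1
s4 (pos 4,5,6,7,12,13,14,15): 0⊕1⊕1⊕1⊕1⊕0⊕0⊕0 = 0
s8 (pos 8,9,10,11,12,13,14,15): 0⊕0⊕1⊕1⊕1⊕0⊕0⊕0 = 1
Syndrome s8…s1 = 1010 → error at position 10.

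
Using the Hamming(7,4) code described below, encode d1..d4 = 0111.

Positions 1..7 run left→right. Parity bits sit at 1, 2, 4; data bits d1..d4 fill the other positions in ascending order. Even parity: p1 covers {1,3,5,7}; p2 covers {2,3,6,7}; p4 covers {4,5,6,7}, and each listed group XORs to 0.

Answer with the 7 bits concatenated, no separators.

Place data at non-parity positions: p1 p2 0 p4 1 1 1
p1 (pos 1,3,5,7): XOR of data positions = 0⊕1⊕1 = 0
p2 (pos 2,3,6,7): XOR of data positions = 0⊕1⊕1 = 0
p4 (pos 4,5,6,7): XOR of data positions = 1⊕1⊕1 = 1
Codeword: 0001111

0001111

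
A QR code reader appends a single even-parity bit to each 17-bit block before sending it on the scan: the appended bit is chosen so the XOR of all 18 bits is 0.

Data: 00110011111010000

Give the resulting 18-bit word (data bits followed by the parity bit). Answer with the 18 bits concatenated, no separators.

001100111110100000

XOR of the 17 data bits: 0⊕0⊕1⊕1⊕0⊕0⊕1⊕1⊕1⊕1⊕1⊕0⊕1⊕0⊕0⊕0⊕0 = 0
Parity bit = 0 (so all 18 bits XOR to 0).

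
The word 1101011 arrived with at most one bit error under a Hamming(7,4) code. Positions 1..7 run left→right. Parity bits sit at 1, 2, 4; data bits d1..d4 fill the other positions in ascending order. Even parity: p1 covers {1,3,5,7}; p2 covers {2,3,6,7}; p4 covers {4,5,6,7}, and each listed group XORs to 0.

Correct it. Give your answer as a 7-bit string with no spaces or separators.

1101001

s1 (pos 1,3,5,7): 1⊕0⊕0⊕1 = 0
s2 (pos 2,3,6,7): 1⊕0⊕1⊕1 = 1
s4 (pos 4,5,6,7): 1⊕0⊕1⊕1 = 1
Syndrome s4…s1 = 110 → error at position 6.
Flip position 6: 1101011 → 1101001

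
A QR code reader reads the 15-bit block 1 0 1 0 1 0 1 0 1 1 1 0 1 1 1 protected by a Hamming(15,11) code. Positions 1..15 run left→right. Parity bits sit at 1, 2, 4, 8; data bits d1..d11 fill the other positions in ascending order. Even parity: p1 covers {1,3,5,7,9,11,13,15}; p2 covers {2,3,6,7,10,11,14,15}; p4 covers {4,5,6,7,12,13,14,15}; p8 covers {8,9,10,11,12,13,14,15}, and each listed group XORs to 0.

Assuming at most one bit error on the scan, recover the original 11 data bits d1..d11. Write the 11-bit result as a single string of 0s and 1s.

s1 (pos 1,3,5,7,9,11,13,15): 1⊕1⊕1⊕1⊕1⊕1⊕1⊕1 = 0
s2 (pos 2,3,6,7,10,11,14,15): 0⊕1⊕0⊕1⊕1⊕1⊕1⊕1 = 0
s4 (pos 4,5,6,7,12,13,14,15): 0⊕1⊕0⊕1⊕0⊕1⊕1⊕1 = 1
s8 (pos 8,9,10,11,12,13,14,15): 0⊕1⊕1⊕1⊕0⊕1⊕1⊕1 = 0
Syndrome s8…s1 = 0100 → error at position 4.
Flip position 4: 101010101110111 → 101110101110111
Read data bits from positions 3,5,6,7,9,10,11,12,13,14,15: 11011110111

11011110111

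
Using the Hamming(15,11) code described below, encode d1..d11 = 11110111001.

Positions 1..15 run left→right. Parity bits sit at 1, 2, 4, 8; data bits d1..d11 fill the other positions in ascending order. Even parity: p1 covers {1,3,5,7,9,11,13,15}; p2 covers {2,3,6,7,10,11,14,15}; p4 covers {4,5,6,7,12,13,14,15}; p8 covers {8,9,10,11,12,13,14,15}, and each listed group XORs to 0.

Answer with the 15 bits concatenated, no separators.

Place data at non-parity positions: p1 p2 1 p4 1 1 1 p8 0 1 1 1 0 0 1
p1 (pos 1,3,5,7,9,11,13,15): XOR of data positions = 1⊕1⊕1⊕0⊕1⊕0⊕1 = 1
p2 (pos 2,3,6,7,10,11,14,15): XOR of data positions = 1⊕1⊕1⊕1⊕1⊕0⊕1 = 0
p4 (pos 4,5,6,7,12,13,14,15): XOR of data positions = 1⊕1⊕1⊕1⊕0⊕0⊕1 = 1
p8 (pos 8,9,10,11,12,13,14,15): XOR of data positions = 0⊕1⊕1⊕1⊕0⊕0⊕1 = 0
Codeword: 101111100111001

101111100111001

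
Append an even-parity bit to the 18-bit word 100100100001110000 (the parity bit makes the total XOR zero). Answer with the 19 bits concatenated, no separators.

XOR of the 18 data bits: 1⊕0⊕0⊕1⊕0⊕0⊕1⊕0⊕0⊕0⊕0⊕1⊕1⊕1⊕0⊕0⊕0⊕0 = 0
Parity bit = 0 (so all 19 bits XOR to 0).

1001001000011100000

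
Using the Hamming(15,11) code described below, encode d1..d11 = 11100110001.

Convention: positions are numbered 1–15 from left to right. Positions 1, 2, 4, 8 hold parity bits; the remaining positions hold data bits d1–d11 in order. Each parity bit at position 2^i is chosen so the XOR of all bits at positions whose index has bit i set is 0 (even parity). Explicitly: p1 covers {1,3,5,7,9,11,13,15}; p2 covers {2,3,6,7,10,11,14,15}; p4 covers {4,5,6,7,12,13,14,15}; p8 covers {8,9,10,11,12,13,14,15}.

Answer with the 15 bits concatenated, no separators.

011111010110001

Place data at non-parity positions: p1 p2 1 p4 1 1 0 p8 0 1 1 0 0 0 1
p1 (pos 1,3,5,7,9,11,13,15): XOR of data positions = 1⊕1⊕0⊕0⊕1⊕0⊕1 = 0
p2 (pos 2,3,6,7,10,11,14,15): XOR of data positions = 1⊕1⊕0⊕1⊕1⊕0⊕1 = 1
p4 (pos 4,5,6,7,12,13,14,15): XOR of data positions = 1⊕1⊕0⊕0⊕0⊕0⊕1 = 1
p8 (pos 8,9,10,11,12,13,14,15): XOR of data positions = 0⊕1⊕1⊕0⊕0⊕0⊕1 = 1
Codeword: 011111010110001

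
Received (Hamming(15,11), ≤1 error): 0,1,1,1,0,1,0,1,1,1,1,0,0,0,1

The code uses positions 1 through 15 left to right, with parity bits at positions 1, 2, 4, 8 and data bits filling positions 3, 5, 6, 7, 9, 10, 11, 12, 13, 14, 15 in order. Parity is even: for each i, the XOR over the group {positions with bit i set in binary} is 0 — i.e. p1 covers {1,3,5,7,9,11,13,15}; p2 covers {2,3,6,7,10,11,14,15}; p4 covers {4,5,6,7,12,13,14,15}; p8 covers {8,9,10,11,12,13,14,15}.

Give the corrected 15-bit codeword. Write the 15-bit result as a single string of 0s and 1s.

s1 (pos 1,3,5,7,9,11,13,15): 0⊕1⊕0⊕0⊕1⊕1⊕0⊕1 = 0
s2 (pos 2,3,6,7,10,11,14,15): 1⊕1⊕1⊕0⊕1⊕1⊕0⊕1 = 0
s4 (pos 4,5,6,7,12,13,14,15): 1⊕0⊕1⊕0⊕0⊕0⊕0⊕1 = 1
s8 (pos 8,9,10,11,12,13,14,15): 1⊕1⊕1⊕1⊕0⊕0⊕0⊕1 = 1
Syndrome s8…s1 = 1100 → error at position 12.
Flip position 12: 011101011110001 → 011101011111001

011101011111001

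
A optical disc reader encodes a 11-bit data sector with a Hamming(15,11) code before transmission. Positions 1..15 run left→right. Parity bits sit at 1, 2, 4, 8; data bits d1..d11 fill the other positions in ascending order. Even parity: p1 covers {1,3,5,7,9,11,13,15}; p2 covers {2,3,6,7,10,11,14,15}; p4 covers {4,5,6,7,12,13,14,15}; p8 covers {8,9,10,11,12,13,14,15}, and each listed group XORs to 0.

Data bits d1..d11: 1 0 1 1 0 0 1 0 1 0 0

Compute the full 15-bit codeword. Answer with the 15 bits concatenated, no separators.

Place data at non-parity positions: p1 p2 1 p4 0 1 1 p8 0 0 1 0 1 0 0
p1 (pos 1,3,5,7,9,11,13,15): XOR of data positions = 1⊕0⊕1⊕0⊕1⊕1⊕0 = 0
p2 (pos 2,3,6,7,10,11,14,15): XOR of data positions = 1⊕1⊕1⊕0⊕1⊕0⊕0 = 0
p4 (pos 4,5,6,7,12,13,14,15): XOR of data positions = 0⊕1⊕1⊕0⊕1⊕0⊕0 = 1
p8 (pos 8,9,10,11,12,13,14,15): XOR of data positions = 0⊕0⊕1⊕0⊕1⊕0⊕0 = 0
Codeword: 001101100010100

001101100010100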